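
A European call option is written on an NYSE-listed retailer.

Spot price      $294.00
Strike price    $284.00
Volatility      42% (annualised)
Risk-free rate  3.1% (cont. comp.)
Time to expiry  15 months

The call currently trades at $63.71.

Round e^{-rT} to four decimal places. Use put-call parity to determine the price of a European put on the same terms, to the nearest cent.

$42.92

exp(−rT) = exp(−0.031·1.25) = 0.9620
Put-call parity: C − P = S − K·e^(−rT) = 294 − 284·0.9620 = 294 − 273.2080 = 20.7920
P = C − (C − P) = 63.71 − (20.7920) = 42.9180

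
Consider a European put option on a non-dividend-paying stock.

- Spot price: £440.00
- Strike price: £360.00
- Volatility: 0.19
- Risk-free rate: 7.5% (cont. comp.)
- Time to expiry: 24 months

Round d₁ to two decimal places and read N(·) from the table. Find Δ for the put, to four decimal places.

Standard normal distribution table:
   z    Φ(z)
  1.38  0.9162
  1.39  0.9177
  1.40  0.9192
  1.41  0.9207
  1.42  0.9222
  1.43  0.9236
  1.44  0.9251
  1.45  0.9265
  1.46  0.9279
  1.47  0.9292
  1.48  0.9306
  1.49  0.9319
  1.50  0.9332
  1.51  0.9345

-0.0749

σ√T = 0.19·√2 = 0.2687
d₁ = [ln(440/360) + (0.075 + ½·0.19²)·2] / (σ√T) = (0.2007 + 0.1861) / 0.2687 = 1.4394 ⇒ 1.44
N(d₁) = N(1.44) = 0.9251
Δ_put = N(d₁) − 1 = 0.9251 − 1 = -0.0749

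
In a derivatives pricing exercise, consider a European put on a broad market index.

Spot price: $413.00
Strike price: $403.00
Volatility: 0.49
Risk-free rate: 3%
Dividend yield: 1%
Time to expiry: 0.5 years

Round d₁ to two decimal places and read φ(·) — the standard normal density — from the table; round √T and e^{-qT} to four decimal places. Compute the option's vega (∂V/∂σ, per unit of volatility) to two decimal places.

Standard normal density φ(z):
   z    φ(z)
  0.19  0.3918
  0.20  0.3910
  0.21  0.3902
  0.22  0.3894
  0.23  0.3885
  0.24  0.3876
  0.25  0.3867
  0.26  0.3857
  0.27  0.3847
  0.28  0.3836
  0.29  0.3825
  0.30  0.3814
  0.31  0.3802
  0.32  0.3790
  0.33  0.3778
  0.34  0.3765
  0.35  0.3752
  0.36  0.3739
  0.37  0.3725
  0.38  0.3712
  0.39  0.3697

T = 0.5;  σ√T = 0.3465
d₁ = [ln(413/403) + (0.03 − 0.01 + ½·0.49²)·0.5] / (σ√T) = (0.0245 + 0.0700) / 0.3465 = 0.2728 → 0.27
√T = √0.5 = 0.7071
φ(d₁) = φ(0.27) = 0.3847
e^(−qT) = e^(−0.01·0.5) = 0.9950
vega = S·e^(−qT)·φ(d₁)·√T = 413·0.9950·0.3847·0.7071 = 111.7831

111.78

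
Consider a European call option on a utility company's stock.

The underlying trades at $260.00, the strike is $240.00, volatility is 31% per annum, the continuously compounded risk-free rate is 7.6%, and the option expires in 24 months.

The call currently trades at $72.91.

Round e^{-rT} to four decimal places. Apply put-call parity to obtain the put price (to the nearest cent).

$19.07

exp(−rT) = exp(−0.076·2) = 0.8590
Put-call parity: C − P = S − K·e^(−rT) = 260 − 240·0.8590 = 260 − 206.1600 = 53.8400
P = C − (C − P) = 72.91 − (53.8400) = 19.0700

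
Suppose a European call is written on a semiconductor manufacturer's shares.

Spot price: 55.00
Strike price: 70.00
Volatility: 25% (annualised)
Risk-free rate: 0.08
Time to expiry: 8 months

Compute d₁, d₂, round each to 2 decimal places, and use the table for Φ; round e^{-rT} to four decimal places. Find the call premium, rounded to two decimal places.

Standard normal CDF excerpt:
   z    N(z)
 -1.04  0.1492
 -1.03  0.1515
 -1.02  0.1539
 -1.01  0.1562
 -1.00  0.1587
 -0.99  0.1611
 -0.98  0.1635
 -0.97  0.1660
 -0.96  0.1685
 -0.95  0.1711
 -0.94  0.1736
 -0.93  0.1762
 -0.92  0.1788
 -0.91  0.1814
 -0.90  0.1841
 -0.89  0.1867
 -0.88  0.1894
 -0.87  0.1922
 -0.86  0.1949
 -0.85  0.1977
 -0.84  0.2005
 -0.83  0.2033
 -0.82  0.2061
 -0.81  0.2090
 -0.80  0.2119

1.12

T = 0.6667;  σ√T = 0.2041
d₁ = [ln(55/70) + (0.08 + 0.25²/2)·0.6667] / 0.2041 = [-0.2412 + 0.0742] / 0.2041 = -0.8181 ⇒ -0.82
d₂ = d₁ − σ√T = -0.8181 − 0.2041 = -1.0222 ⇒ -1.02
exp(−rT) = exp(−0.08·0.6667) = 0.9481
C = 55·N(-0.82) − 70·0.9481·N(-1.02) = 55·0.2061 − 70·0.9481·0.1539 = 11.3355 − 10.2139 = 1.1216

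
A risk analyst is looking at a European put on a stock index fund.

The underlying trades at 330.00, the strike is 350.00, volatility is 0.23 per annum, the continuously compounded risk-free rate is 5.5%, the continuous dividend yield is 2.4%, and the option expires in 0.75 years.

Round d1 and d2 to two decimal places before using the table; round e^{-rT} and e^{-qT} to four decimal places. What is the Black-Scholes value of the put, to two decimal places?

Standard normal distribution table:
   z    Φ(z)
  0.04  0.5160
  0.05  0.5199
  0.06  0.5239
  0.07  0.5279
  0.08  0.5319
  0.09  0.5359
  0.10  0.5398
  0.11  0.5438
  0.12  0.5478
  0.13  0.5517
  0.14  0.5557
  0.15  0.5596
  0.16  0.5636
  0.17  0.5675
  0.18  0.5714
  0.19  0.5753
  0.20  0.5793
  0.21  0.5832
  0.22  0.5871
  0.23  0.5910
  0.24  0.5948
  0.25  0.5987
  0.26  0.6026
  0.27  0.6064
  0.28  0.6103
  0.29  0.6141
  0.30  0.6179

32.57

T = 0.75;  σ√T = 0.1992
d₁ = [ln(330/350) + (0.055 − 0.024 + 0.23²/2)·0.75] / 0.1992 = [-0.0588 + 0.0431] / 0.1992 = -0.0791 → -0.08
d₂ = d₁ − σ√T = -0.0791 − 0.1992 = -0.2783 → -0.28
e^(−qT) = e^(−0.024·0.75) = 0.9822;  e^(−rT) = e^(−0.055·0.75) = 0.9596
P = 350·0.9596·N(0.28) − 330·0.9822·N(0.08) = 350·0.9596·0.6103 − 330·0.9822·0.5319 = 204.9754 − 172.4026 = 32.5727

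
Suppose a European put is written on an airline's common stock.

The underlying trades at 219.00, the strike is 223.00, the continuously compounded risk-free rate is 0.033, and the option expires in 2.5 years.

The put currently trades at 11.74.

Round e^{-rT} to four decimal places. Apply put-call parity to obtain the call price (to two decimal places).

exp(−rT) = exp(−0.033·2.5) = 0.9208
Put-call parity: C − P = S − K·e^(−rT) = 219 − 223·0.9208 = 219 − 205.3384 = 13.6616
C = P + (C − P) = 11.74 + (13.6616) = 25.4016

25.40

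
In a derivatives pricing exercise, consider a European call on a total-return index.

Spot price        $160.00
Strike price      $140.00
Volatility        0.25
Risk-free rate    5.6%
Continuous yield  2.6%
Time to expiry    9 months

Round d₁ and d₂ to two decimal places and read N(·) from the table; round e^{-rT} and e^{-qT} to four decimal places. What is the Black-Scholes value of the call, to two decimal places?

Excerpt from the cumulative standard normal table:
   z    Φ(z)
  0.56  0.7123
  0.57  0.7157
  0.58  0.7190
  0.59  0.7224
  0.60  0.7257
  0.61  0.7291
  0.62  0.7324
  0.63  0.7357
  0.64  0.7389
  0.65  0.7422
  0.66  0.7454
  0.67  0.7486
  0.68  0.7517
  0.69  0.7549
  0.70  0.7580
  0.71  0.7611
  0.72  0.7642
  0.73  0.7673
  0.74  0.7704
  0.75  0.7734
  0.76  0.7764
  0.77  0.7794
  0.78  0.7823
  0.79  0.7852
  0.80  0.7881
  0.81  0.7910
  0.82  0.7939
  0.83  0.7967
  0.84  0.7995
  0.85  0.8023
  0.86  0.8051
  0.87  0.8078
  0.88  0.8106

T = 0.75;  σ√T = 0.2165
d₁ = [ln(160/140) + (0.056 − 0.026 + ½·0.25²)·0.75] / (σ√T) = (0.1335 + 0.0459) / 0.2165 = 0.8289 → 0.83
d₂ = 0.8289 − 0.2165 = 0.6124 → 0.61
e^(−qT) = e^(−0.026·0.75) = 0.9807;  e^(−rT) = e^(−0.056·0.75) = 0.9589
N(d₁) = N(0.83) = 0.7967;  N(d₂) = N(0.61) = 0.7291
C = 160·0.9807·0.7967 − 140·0.9589·0.7291 = 125.0118 − 97.8788 = 27.1330

$27.13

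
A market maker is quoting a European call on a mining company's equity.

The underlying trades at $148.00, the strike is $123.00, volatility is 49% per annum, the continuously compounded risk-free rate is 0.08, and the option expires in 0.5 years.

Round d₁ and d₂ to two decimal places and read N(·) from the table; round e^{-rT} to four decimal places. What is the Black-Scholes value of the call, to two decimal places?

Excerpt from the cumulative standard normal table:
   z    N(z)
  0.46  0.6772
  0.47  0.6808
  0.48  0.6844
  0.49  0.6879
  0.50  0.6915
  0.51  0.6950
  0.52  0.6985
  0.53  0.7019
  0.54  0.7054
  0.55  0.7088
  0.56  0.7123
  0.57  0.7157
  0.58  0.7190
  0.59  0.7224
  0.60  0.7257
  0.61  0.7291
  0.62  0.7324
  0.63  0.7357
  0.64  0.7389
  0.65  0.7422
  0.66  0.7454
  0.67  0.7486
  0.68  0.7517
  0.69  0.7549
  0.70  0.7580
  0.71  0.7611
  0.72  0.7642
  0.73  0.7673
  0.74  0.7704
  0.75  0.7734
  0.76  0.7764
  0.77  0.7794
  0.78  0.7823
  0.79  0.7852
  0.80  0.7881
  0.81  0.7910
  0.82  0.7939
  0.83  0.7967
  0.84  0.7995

σ√T = 0.49·√0.5 = 0.3465
ln(S/K) + (r + σ²/2)T = ln(148/123) + (0.08 + 0.49²/2)·0.5 = 0.1850 + 0.1000 = 0.2851
d₁ = 0.2851 / 0.3465 = 0.8227 → 0.82
d₂ = d₁ − σ√T = 0.8227 − 0.3465 = 0.4762 → 0.48
e^(−rT) = e^(−0.08·0.5) = 0.9608
N(d₁) = N(0.82) = 0.7939;  N(d₂) = N(0.48) = 0.6844
C = 148·0.7939 − 123·0.9608·0.6844 = 117.4972 − 80.8813 = 36.6159

$36.62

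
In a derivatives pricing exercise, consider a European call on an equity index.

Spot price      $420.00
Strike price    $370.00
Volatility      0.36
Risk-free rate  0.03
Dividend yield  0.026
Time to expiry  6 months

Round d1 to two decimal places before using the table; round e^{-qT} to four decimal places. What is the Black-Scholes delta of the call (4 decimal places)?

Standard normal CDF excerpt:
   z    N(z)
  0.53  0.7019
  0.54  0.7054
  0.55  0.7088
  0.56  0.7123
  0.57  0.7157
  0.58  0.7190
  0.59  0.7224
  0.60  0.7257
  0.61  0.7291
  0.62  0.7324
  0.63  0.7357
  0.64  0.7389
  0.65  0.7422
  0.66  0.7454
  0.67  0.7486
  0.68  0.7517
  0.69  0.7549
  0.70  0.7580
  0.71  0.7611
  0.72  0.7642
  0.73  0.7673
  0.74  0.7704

T = 0.5;  σ√T = 0.2546
d₁ = [ln(420/370) + (0.03 − 0.026 + 0.36²/2)·0.5] / 0.2546 = [0.1268 + 0.0344] / 0.2546 = 0.6331 which rounds to 0.63
N(d₁) = N(0.63) = 0.7357
Δ_call = exp(−qT)·N(d₁) = 0.9871·0.7357 = 0.7262

0.7262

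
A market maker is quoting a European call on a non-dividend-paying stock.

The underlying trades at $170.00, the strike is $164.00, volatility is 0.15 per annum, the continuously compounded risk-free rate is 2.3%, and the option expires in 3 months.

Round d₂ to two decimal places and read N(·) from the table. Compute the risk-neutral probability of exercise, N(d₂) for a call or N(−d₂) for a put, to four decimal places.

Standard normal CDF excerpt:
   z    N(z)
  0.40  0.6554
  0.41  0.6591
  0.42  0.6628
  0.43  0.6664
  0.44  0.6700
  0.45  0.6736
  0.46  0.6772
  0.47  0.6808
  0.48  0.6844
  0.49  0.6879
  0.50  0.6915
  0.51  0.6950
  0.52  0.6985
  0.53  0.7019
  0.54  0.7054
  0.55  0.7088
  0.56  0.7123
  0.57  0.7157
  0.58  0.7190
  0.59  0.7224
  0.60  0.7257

0.6985

σ√T = 0.15 × 0.5000 = 0.0750
d₁ = [ln(170/164) + (0.023 + ½·0.15²)·0.25] / (σ√T) = (0.0359 + 0.0086) / 0.0750 = 0.5933 ⇒ 0.59
d₂ = 0.5933 − 0.0750 = 0.5183 ⇒ 0.52
Pr(exercise) under Q = N(d₂) = 0.6985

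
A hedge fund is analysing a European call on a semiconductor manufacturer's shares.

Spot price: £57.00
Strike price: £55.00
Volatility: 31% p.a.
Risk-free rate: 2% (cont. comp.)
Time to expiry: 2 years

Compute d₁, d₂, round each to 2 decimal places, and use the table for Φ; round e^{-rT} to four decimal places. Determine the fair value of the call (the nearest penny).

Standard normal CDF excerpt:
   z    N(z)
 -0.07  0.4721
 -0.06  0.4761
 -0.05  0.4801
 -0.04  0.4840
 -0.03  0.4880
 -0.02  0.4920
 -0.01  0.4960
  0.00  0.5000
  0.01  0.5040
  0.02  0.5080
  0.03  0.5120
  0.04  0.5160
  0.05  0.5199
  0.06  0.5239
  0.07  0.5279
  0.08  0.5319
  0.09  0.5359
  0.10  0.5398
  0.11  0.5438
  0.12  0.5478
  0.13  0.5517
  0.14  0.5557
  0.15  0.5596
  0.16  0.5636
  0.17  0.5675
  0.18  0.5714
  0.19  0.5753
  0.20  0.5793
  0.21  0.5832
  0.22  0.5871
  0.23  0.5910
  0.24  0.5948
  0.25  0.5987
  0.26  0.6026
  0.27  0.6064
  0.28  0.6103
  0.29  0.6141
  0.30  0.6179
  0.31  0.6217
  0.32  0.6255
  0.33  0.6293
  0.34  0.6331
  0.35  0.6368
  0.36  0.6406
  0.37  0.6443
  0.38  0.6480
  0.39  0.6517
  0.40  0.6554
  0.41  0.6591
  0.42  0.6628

σ√T = 0.31·√2 = 0.4384
d₁ = [ln(57/55) + (0.02 + ½·0.31²)·2] / (σ√T) = (0.0357 + 0.1361) / 0.4384 = 0.3919 which rounds to 0.39
d₂ = 0.3919 − 0.4384 = -0.0465 which rounds to -0.05
e^(−rT) = e^(−0.02·2) = 0.9608
C = 57·N(0.39) − 55·0.9608·N(-0.05) = 57·0.6517 − 55·0.9608·0.4801 = 37.1469 − 25.3704 = 11.7765

£11.78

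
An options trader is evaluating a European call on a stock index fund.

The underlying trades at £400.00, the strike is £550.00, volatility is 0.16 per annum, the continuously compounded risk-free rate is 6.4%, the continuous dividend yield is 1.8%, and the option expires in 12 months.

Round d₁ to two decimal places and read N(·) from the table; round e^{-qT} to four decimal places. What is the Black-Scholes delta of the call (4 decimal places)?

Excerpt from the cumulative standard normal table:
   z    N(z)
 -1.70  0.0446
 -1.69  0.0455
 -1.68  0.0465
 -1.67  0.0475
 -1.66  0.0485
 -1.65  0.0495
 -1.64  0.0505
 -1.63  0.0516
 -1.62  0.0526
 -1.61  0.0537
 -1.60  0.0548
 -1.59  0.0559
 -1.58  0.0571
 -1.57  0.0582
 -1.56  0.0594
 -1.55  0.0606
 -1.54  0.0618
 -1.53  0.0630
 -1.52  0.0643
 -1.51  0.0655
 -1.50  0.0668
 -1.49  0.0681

T = 1;  σ√T = 0.1600
d₁ = [ln(400/550) + (0.064 − 0.018 + 0.16²/2)·1] / 0.1600 = [-0.3185 + 0.0588] / 0.1600 = -1.6228 ≈ -1.62
N(d₁) = N(-1.62) = 0.0526
Δ_call = e^(−qT)·N(d₁) = 0.9822·0.0526 = 0.0517

0.0517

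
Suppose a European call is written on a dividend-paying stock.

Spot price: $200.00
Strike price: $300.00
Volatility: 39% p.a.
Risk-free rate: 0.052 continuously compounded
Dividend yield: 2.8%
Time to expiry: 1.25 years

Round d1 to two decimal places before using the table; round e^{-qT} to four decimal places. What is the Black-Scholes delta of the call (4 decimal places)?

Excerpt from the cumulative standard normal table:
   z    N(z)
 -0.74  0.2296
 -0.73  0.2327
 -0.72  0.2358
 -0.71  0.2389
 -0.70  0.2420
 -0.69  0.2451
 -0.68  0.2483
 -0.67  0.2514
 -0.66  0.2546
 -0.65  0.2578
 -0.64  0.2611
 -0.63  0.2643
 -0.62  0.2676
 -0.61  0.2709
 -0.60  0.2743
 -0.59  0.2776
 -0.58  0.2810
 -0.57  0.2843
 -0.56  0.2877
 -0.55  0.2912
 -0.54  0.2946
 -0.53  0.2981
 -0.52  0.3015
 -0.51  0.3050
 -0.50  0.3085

T = 1.25;  σ√T = 0.4360
d₁ = [ln(200/300) + (0.052 − 0.028 + ½·0.39²)·1.25] / (σ√T) = (-0.4055 + 0.1251) / 0.4360 = -0.6431 which rounds to -0.64
N(d₁) = N(-0.64) = 0.2611
Δ_call = e^(−qT)·N(d₁) = 0.9656·0.2611 = 0.2521

0.2521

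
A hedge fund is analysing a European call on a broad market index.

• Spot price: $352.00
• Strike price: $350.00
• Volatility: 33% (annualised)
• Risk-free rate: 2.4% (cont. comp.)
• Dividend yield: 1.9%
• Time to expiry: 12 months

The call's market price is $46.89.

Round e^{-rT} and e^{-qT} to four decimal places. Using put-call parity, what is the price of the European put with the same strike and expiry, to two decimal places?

e^(−qT) = e^(−0.019·1) = 0.9812;  e^(−rT) = e^(−0.024·1) = 0.9763
Put-call parity: C − P = S·e^(−qT) − K·e^(−rT) = 352·0.9812 − 350·0.9763 = 345.3824 − 341.7050 = 3.6774
P = C − (C − P) = 46.89 − (3.6774) = 43.2126

$43.21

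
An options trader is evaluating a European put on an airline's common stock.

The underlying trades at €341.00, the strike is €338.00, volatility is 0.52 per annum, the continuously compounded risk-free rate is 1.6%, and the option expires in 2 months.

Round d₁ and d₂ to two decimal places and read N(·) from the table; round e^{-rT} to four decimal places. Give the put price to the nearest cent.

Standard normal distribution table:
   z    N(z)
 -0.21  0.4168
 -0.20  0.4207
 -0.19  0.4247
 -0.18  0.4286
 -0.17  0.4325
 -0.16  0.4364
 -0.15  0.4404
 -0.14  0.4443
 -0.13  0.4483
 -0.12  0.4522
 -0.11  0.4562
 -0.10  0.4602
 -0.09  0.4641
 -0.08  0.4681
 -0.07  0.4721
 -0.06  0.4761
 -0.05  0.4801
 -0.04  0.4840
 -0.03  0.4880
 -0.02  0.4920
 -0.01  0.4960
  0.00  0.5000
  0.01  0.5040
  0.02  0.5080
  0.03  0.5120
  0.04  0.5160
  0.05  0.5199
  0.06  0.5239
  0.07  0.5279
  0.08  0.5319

T = 0.1667;  σ√T = 0.2123
ln(S/K) + (r + σ²/2)T = ln(341/338) + (0.016 + 0.52²/2)·0.1667 = 0.0088 + 0.0252 = 0.0340
d₁ = 0.0340 / 0.2123 = 0.1603 which rounds to 0.16
d₂ = d₁ − σ√T = 0.1603 − 0.2123 = -0.0520 which rounds to -0.05
e^(−rT) = e^(−0.016·0.1667) = 0.9973
P = 338·0.9973·N(0.05) − 341·N(-0.16) = 338·0.9973·0.5199 − 341·0.4364 = 175.2517 − 148.8124 = 26.4393

€26.44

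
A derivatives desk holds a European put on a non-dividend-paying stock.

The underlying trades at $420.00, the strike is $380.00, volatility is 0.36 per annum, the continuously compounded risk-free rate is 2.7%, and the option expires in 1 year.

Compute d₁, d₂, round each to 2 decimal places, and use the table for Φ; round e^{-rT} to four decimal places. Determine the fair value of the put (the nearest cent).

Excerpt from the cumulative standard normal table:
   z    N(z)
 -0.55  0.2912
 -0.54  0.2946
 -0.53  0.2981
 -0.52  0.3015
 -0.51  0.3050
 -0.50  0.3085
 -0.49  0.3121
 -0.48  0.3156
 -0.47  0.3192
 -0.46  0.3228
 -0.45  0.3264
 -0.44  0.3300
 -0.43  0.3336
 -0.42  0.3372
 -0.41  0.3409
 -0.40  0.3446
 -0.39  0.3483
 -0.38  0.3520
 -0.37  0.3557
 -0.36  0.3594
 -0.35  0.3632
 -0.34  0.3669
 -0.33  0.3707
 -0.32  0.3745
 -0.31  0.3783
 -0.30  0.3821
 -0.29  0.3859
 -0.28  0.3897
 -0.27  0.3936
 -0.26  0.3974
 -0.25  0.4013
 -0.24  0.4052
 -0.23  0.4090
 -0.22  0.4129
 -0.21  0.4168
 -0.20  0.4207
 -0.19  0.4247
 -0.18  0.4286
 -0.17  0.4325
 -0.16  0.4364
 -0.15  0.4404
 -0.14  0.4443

$34.78

T = 1;  σ√T = 0.3600
ln(S/K) + (r + σ²/2)T = ln(420/380) + (0.027 + 0.36²/2)·1 = 0.1001 + 0.0918 = 0.1919
d₁ = 0.1919 / 0.3600 = 0.5330 ≈ 0.53
d₂ = d₁ − σ√T = 0.5330 − 0.3600 = 0.1730 ≈ 0.17
e^(−rT) = e^(−0.027·1) = 0.9734
N(−d₂) = N(-0.17) = 0.4325;  N(−d₁) = N(-0.53) = 0.2981
P = 380·0.9734·0.4325 − 420·0.2981 = 159.9783 − 125.2020 = 34.7763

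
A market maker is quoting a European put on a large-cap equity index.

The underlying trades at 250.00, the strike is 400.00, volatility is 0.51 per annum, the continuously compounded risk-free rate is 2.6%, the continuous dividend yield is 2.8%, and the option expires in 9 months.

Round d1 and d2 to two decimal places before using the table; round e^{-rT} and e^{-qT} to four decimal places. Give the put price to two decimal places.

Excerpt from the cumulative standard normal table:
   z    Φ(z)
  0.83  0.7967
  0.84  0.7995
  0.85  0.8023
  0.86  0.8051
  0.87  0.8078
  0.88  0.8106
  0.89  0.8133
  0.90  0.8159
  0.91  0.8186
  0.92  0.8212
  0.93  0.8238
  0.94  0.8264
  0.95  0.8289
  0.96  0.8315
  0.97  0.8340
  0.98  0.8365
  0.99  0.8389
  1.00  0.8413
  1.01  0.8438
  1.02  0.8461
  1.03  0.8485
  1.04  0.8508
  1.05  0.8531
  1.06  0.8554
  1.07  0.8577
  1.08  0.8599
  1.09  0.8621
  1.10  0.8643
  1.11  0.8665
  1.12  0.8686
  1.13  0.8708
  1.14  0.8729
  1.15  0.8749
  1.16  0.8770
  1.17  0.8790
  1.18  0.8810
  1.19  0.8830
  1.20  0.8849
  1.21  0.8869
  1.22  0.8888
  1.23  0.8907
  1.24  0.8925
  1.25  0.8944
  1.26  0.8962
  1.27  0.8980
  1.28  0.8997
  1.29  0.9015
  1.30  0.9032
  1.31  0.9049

157.24

T = 0.75;  σ√T = 0.4417
d₁ = [ln(250/400) + (0.026 − 0.028 + 0.51²/2)·0.75] / 0.4417 = [-0.4700 + 0.0960] / 0.4417 = -0.8467 ⇒ -0.85
d₂ = d₁ − σ√T = -0.8467 − 0.4417 = -1.2884 ⇒ -1.29
e^(−qT) = e^(−0.028·0.75) = 0.9792;  e^(−rT) = e^(−0.026·0.75) = 0.9807
N(−d₂) = N(1.29) = 0.9015;  N(−d₁) = N(0.85) = 0.8023
P = 400·0.9807·0.9015 − 250·0.9792·0.8023 = 353.6404 − 196.4030 = 157.2374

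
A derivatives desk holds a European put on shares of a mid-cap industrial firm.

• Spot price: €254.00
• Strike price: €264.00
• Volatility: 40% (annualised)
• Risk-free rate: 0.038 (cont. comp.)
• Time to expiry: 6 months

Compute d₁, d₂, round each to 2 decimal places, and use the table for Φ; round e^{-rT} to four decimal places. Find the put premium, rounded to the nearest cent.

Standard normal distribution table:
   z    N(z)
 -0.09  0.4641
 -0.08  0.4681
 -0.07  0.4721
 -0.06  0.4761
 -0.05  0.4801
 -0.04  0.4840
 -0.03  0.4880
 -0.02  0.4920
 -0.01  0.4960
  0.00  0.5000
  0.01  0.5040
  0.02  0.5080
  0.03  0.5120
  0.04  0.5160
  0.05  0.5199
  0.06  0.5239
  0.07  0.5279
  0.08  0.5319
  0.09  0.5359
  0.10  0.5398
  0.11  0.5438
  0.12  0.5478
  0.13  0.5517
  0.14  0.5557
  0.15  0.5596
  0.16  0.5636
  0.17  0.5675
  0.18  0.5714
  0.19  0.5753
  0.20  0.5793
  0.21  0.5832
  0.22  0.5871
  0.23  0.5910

€31.16

σ√T = 0.4 × 0.7071 = 0.2828
ln(S/K) + (r + σ²/2)T = ln(254/264) + (0.038 + 0.4²/2)·0.5 = -0.0386 + 0.0590 = 0.0204
d₁ = 0.0204 / 0.2828 = 0.0721 ≈ 0.07
d₂ = d₁ − σ√T = 0.0721 − 0.2828 = -0.2108 ≈ -0.21
e^(−rT) = e^(−0.038·0.5) = 0.9812
N(−d₂) = N(0.21) = 0.5832;  N(−d₁) = N(-0.07) = 0.4721
P = 264·0.9812·0.5832 − 254·0.4721 = 151.0703 − 119.9134 = 31.1569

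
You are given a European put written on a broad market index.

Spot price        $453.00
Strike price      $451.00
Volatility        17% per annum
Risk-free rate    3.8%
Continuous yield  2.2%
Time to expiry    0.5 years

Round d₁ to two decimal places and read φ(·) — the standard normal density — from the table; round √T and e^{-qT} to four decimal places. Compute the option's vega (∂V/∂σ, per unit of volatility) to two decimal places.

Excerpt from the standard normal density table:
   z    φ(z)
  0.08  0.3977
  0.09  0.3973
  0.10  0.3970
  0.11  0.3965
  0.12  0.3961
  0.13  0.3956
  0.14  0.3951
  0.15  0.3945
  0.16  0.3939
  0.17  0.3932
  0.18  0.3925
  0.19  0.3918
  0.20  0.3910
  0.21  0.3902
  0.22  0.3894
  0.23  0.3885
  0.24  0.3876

σ√T = 0.17·√0.5 = 0.1202
ln(S/K) + (r − q + σ²/2)T = ln(453/451) + (0.038 − 0.022 + 0.17²/2)·0.5 = 0.0044 + 0.0152 = 0.0196
d₁ = 0.0196 / 0.1202 = 0.1635 ⇒ 0.16
√T = √0.5 = 0.7071
φ(d₁) = φ(0.16) = 0.3939
e^(−qT) = e^(−0.022·0.5) = 0.9891
vega = S·e^(−qT)·φ(d₁)·√T = 453·0.9891·0.3939·0.7071 = 124.7973

124.80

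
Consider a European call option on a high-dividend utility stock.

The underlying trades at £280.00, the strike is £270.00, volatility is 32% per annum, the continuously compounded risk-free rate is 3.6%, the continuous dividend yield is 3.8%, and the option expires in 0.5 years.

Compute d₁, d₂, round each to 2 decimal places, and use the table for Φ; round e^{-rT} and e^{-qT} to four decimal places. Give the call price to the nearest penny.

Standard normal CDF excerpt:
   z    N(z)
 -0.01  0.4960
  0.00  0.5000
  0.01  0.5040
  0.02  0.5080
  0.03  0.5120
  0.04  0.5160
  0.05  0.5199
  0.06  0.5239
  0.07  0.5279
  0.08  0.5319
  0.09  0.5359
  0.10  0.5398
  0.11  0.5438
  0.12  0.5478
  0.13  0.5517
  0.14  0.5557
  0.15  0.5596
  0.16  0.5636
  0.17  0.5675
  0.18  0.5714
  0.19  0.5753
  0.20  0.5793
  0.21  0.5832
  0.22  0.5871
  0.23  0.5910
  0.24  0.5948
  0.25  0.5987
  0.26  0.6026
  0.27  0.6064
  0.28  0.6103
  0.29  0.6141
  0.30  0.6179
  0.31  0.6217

£29.76

σ√T = 0.32·√0.5 = 0.2263
d₁ = [ln(280/270) + (0.036 − 0.038 + 0.32²/2)·0.5] / 0.2263 = [0.0364 + 0.0246] / 0.2263 = 0.2694 ⇒ 0.27
d₂ = d₁ − σ√T = 0.2694 − 0.2263 = 0.0432 ⇒ 0.04
exp(−qT) = exp(−0.038·0.5) = 0.9812;  exp(−rT) = exp(−0.036·0.5) = 0.9822
C = 280·0.9812·N(0.27) − 270·0.9822·N(0.04) = 280·0.9812·0.6064 − 270·0.9822·0.5160 = 166.5999 − 136.8401 = 29.7598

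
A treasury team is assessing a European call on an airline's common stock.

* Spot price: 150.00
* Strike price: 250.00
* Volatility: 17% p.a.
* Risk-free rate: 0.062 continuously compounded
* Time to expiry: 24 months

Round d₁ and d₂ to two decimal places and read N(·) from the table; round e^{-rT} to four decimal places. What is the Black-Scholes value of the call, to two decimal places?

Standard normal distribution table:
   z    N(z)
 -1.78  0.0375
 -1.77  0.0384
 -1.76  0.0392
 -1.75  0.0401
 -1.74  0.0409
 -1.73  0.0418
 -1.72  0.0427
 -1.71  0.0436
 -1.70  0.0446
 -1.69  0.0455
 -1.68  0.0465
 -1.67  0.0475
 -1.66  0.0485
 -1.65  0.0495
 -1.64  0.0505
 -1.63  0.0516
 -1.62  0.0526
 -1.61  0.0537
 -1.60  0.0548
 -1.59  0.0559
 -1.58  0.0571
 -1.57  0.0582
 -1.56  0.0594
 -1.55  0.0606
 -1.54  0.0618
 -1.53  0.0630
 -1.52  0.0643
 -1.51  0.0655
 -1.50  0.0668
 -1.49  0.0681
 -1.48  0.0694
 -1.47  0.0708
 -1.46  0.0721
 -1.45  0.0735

0.98

σ√T = 0.17 × 1.4142 = 0.2404
ln(S/K) + (r + σ²/2)T = ln(150/250) + (0.062 + 0.17²/2)·2 = -0.5108 + 0.1529 = -0.3579
d₁ = -0.3579 / 0.2404 = -1.4888 ⇒ -1.49
d₂ = d₁ − σ√T = -1.4888 − 0.2404 = -1.7292 ⇒ -1.73
exp(−rT) = exp(−0.062·2) = 0.8834
N(d₁) = N(-1.49) = 0.0681;  N(d₂) = N(-1.73) = 0.0418
C = 150·0.0681 − 250·0.8834·0.0418 = 10.2150 − 9.2315 = 0.9835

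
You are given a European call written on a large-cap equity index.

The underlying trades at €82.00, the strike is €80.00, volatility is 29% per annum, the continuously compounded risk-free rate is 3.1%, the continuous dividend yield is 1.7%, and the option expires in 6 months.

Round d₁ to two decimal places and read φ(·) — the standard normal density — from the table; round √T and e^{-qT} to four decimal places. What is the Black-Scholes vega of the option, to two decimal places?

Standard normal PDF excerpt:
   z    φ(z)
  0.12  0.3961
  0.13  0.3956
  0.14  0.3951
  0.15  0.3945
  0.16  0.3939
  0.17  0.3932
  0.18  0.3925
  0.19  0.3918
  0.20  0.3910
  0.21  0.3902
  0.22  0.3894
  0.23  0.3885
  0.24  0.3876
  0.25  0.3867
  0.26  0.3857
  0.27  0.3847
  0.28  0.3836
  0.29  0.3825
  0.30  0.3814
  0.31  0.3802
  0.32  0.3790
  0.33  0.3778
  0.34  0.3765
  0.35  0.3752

σ√T = 0.29 × 0.7071 = 0.2051
d₁ = [ln(82/80) + (0.031 − 0.017 + ½·0.29²)·0.5] / (σ√T) = (0.0247 + 0.0280) / 0.2051 = 0.2571 which rounds to 0.26
√T = √0.5 = 0.7071
φ(d₁) = φ(0.26) = 0.3857
exp(−qT) = exp(−0.017·0.5) = 0.9915
vega = S·exp(−qT)·φ(d₁)·√T = 82·0.9915·0.3857·0.7071 = 22.1736

22.17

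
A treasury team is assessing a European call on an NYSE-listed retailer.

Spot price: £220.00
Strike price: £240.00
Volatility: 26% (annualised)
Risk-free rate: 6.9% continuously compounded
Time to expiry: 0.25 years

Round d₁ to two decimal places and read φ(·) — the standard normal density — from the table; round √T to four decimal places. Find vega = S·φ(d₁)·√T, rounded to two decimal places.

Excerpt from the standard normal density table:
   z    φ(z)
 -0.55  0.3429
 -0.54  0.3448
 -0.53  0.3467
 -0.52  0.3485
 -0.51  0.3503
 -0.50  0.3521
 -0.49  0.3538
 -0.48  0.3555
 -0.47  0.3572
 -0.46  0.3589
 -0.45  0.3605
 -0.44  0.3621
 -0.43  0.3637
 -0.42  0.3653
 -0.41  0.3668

39.29

T = 0.25;  σ√T = 0.1300
d₁ = [ln(220/240) + (0.069 + 0.26²/2)·0.25] / 0.1300 = [-0.0870 + 0.0257] / 0.1300 = -0.4716 → -0.47
√T = √0.25 = 0.5000
φ(d₁) = φ(-0.47) = 0.3572
vega = S·φ(d₁)·√T = 220·0.3572·0.5000 = 39.2920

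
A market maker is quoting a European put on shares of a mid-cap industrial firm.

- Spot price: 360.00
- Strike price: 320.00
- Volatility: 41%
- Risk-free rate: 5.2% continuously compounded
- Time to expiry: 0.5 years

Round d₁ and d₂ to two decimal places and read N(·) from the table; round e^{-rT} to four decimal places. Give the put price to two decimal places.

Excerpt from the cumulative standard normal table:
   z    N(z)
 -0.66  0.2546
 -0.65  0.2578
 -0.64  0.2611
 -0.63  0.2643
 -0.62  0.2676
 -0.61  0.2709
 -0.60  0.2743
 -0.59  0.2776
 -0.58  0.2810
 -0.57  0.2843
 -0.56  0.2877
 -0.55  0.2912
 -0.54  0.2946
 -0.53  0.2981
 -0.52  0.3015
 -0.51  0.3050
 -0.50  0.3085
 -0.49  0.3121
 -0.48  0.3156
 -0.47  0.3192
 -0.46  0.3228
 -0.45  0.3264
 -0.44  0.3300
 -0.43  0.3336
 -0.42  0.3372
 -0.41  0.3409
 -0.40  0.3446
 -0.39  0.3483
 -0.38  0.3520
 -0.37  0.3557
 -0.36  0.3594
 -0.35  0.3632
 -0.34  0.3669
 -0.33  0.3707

T = 0.5;  σ√T = 0.2899
d₁ = [ln(360/320) + (0.052 + ½·0.41²)·0.5] / (σ√T) = (0.1178 + 0.0680) / 0.2899 = 0.6409 ⇒ 0.64
d₂ = 0.6409 − 0.2899 = 0.3510 ⇒ 0.35
exp(−rT) = exp(−0.052·0.5) = 0.9743
P = 320·0.9743·N(-0.35) − 360·N(-0.64) = 320·0.9743·0.3632 − 360·0.2611 = 113.2370 − 93.9960 = 19.2410

19.24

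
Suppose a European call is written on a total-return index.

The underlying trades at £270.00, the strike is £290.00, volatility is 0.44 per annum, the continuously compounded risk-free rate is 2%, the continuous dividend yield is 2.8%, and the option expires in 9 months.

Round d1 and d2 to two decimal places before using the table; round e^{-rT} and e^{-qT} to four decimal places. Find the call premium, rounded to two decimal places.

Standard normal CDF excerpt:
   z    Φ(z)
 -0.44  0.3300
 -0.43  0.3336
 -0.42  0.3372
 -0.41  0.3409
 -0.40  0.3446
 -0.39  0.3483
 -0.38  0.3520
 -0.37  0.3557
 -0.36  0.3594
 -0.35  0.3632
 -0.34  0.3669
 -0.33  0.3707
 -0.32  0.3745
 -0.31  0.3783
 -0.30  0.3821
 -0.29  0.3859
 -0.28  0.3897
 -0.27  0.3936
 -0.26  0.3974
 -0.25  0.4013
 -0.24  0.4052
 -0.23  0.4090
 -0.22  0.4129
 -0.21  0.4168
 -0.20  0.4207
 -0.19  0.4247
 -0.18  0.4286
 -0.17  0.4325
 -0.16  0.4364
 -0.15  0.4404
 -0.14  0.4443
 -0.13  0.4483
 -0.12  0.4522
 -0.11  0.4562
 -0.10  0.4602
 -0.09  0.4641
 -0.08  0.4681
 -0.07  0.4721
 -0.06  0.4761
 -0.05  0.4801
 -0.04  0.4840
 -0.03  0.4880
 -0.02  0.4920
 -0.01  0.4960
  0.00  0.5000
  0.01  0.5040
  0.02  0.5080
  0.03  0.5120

σ√T = 0.44·√0.75 = 0.3811
d₁ = [ln(270/290) + (0.02 − 0.028 + 0.44²/2)·0.75] / 0.3811 = [-0.0715 + 0.0666] / 0.3811 = -0.0128 ≈ -0.01
d₂ = d₁ − σ√T = -0.0128 − 0.3811 = -0.3938 ≈ -0.39
exp(−qT) = exp(−0.028·0.75) = 0.9792;  exp(−rT) = exp(−0.02·0.75) = 0.9851
N(d₁) = N(-0.01) = 0.4960;  N(d₂) = N(-0.39) = 0.3483
C = 270·0.9792·0.4960 − 290·0.9851·0.3483 = 131.1345 − 99.5020 = 31.6325

£31.63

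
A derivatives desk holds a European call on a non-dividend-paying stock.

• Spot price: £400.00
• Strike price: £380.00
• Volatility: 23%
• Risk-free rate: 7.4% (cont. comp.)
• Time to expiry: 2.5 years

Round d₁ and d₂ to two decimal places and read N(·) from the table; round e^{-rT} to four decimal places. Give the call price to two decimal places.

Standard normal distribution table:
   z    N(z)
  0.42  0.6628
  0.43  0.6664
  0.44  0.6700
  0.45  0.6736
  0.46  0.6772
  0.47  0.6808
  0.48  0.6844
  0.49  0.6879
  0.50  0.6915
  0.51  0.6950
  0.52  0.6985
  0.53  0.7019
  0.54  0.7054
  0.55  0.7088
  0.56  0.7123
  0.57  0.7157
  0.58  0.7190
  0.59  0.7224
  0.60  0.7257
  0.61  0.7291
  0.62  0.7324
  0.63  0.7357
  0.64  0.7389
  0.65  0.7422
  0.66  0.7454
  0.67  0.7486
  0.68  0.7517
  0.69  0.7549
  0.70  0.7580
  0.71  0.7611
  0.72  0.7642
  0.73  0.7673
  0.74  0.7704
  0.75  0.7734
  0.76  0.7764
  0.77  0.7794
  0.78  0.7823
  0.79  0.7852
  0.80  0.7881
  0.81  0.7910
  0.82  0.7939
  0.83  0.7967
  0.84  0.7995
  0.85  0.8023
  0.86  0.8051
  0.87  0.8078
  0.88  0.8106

£103.67

σ√T = 0.23·√2.5 = 0.3637
d₁ = [ln(400/380) + (0.074 + 0.23²/2)·2.5] / 0.3637 = [0.0513 + 0.2511] / 0.3637 = 0.8316 ≈ 0.83
d₂ = d₁ − σ√T = 0.8316 − 0.3637 = 0.4679 ≈ 0.47
e^(−rT) = e^(−0.074·2.5) = 0.8311
C = 400·N(0.83) − 380·0.8311·N(0.47) = 400·0.7967 − 380·0.8311·0.6808 = 318.6800 − 215.0089 = 103.6711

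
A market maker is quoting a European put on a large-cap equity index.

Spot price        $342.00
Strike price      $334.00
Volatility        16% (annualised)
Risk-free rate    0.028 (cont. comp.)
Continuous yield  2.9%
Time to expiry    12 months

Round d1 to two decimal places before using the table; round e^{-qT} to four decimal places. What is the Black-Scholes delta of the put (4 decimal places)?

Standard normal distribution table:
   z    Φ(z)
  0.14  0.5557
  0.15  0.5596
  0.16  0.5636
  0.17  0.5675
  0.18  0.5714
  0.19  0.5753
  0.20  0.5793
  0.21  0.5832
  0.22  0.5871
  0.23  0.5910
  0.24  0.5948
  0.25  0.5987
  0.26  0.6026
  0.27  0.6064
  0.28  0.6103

T = 1;  σ√T = 0.1600
d₁ = [ln(342/334) + (0.028 − 0.029 + ½·0.16²)·1] / (σ√T) = (0.0237 + 0.0118) / 0.1600 = 0.2217 which rounds to 0.22
N(d₁) = N(0.22) = 0.5871
Δ_put = exp(−qT)·(N(d₁) − 1) = 0.9714·(0.5871 − 1) = -0.4011

-0.4011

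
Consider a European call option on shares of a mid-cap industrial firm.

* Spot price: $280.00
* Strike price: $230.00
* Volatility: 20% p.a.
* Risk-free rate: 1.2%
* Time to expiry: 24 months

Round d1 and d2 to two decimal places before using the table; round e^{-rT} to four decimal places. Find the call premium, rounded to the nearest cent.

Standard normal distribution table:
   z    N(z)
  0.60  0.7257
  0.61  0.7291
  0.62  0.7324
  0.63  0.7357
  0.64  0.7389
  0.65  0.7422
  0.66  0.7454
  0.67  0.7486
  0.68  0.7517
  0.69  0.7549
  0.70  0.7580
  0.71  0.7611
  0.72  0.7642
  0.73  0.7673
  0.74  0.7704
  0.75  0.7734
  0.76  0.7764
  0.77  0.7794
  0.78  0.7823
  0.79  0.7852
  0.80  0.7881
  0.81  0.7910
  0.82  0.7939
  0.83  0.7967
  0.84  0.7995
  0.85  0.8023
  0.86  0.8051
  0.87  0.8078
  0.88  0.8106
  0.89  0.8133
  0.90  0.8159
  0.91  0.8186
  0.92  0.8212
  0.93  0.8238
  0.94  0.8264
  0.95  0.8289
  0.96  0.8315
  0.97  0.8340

$64.02

T = 2;  σ√T = 0.2828
ln(S/K) + (r + σ²/2)T = ln(280/230) + (0.012 + 0.2²/2)·2 = 0.1967 + 0.0640 = 0.2607
d₁ = 0.2607 / 0.2828 = 0.9218 ≈ 0.92
d₂ = d₁ − σ√T = 0.9218 − 0.2828 = 0.6389 ≈ 0.64
exp(−rT) = exp(−0.012·2) = 0.9763
C = 280·N(0.92) − 230·0.9763·N(0.64) = 280·0.8212 − 230·0.9763·0.7389 = 229.9360 − 165.9193 = 64.0167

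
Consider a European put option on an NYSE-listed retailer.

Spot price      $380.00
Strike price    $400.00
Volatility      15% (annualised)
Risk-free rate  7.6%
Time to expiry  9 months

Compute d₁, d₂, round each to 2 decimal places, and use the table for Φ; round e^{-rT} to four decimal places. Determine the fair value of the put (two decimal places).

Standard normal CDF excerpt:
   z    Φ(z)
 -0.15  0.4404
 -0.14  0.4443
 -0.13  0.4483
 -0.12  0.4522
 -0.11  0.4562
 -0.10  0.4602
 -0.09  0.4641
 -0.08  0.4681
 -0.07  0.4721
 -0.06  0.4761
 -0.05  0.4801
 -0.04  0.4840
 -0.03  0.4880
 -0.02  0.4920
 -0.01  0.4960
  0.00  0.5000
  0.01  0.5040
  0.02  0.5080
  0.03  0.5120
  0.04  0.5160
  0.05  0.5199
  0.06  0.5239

σ√T = 0.15·√0.75 = 0.1299
ln(S/K) + (r + σ²/2)T = ln(380/400) + (0.076 + 0.15²/2)·0.75 = -0.0513 + 0.0654 = 0.0141
d₁ = 0.0141 / 0.1299 = 0.1089 ≈ 0.11
d₂ = d₁ − σ√T = 0.1089 − 0.1299 = -0.0210 ≈ -0.02
exp(−rT) = exp(−0.076·0.75) = 0.9446
P = 400·0.9446·N(0.02) − 380·N(-0.11) = 400·0.9446·0.5080 − 380·0.4562 = 191.9427 − 173.3560 = 18.5867

$18.59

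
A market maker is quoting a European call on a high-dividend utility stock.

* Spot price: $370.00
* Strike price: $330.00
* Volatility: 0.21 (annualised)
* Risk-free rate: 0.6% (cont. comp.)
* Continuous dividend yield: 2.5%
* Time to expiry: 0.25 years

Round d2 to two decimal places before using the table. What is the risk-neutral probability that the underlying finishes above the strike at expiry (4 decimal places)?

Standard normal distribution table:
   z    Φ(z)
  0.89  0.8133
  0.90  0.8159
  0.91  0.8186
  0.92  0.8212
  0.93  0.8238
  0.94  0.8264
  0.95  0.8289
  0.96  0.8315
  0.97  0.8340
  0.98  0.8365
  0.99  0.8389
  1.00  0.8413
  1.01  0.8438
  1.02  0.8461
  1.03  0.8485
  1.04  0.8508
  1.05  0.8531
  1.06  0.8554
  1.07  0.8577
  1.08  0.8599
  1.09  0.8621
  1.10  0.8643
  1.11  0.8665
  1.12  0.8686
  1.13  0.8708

0.8389

T = 0.25;  σ√T = 0.1050
d₁ = [ln(370/330) + (0.006 − 0.025 + 0.21²/2)·0.25] / 0.1050 = [0.1144 + 0.0008] / 0.1050 = 1.0969 ⇒ 1.10
d₂ = d₁ − σ√T = 1.0969 − 0.1050 = 0.9919 ⇒ 0.99
Pr(exercise) under Q = N(d₂) = 0.8389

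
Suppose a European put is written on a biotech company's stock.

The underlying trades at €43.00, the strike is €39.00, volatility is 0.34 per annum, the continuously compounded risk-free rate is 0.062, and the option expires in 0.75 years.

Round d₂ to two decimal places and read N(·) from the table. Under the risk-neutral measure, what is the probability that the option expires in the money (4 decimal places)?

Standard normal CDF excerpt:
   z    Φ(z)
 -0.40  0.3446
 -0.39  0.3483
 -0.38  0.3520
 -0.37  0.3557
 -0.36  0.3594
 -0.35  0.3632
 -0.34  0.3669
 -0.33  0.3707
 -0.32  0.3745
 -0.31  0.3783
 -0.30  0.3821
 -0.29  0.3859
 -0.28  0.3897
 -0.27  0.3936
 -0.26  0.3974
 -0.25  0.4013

T = 0.75;  σ√T = 0.2944
d₁ = [ln(43/39) + (0.062 + ½·0.34²)·0.75] / (σ√T) = (0.0976 + 0.0899) / 0.2944 = 0.6367 which rounds to 0.64
d₂ = 0.6367 − 0.2944 = 0.3423 which rounds to 0.34
Pr(exercise) under Q = N(−d₂) = N(-0.34) = 0.3669

0.3669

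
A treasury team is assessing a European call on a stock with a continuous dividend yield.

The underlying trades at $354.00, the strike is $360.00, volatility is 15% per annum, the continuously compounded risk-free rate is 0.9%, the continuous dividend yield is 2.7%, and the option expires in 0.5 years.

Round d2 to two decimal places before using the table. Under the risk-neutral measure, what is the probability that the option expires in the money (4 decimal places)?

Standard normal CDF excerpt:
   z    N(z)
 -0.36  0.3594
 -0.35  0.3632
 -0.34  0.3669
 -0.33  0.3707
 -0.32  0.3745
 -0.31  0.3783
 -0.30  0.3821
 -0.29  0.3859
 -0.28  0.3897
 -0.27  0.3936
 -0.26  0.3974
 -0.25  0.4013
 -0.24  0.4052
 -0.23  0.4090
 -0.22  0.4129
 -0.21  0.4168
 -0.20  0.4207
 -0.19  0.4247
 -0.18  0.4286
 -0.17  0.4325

0.3821

T = 0.5;  σ√T = 0.1061
d₁ = [ln(354/360) + (0.009 − 0.027 + 0.15²/2)·0.5] / 0.1061 = [-0.0168 − 0.0034] / 0.1061 = -0.1903 ⇒ -0.19
d₂ = d₁ − σ√T = -0.1903 − 0.1061 = -0.2963 ⇒ -0.30
Pr(exercise) under Q = N(d₂) = 0.3821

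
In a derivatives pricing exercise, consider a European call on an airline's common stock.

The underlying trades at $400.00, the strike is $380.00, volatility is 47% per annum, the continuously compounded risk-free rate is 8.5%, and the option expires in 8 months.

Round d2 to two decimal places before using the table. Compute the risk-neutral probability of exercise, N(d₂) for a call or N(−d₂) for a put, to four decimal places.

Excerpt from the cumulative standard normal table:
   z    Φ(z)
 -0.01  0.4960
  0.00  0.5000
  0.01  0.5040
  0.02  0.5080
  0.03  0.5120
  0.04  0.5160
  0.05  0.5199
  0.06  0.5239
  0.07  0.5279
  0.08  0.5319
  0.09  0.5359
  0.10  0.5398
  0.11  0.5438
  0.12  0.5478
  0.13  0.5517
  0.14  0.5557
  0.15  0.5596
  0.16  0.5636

0.5359

σ√T = 0.47 × 0.8165 = 0.3838
d₁ = [ln(400/380) + (0.085 + 0.47²/2)·0.6667] / 0.3838 = [0.0513 + 0.1303] / 0.3838 = 0.4732 ⇒ 0.47
d₂ = d₁ − σ√T = 0.4732 − 0.3838 = 0.0894 ⇒ 0.09
Risk-neutral Pr[S_T > K] = N(d₂) = N(0.09) = 0.5359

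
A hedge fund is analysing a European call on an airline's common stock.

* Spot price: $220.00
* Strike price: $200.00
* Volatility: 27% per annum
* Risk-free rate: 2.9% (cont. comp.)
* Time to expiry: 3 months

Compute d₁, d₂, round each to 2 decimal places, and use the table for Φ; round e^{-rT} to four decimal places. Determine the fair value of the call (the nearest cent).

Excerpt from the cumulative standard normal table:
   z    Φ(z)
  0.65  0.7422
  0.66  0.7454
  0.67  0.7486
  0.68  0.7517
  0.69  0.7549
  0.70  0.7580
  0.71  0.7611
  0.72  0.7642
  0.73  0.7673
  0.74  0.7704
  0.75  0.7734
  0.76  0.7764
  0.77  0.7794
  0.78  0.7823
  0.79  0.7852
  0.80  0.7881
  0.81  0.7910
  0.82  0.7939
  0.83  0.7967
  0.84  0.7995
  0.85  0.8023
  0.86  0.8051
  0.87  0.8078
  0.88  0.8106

T = 0.25;  σ√T = 0.1350
ln(S/K) + (r + σ²/2)T = ln(220/200) + (0.029 + 0.27²/2)·0.25 = 0.0953 + 0.0164 = 0.1117
d₁ = 0.1117 / 0.1350 = 0.8272 ⇒ 0.83
d₂ = d₁ − σ√T = 0.8272 − 0.1350 = 0.6922 ⇒ 0.69
exp(−rT) = exp(−0.029·0.25) = 0.9928
N(d₁) = N(0.83) = 0.7967;  N(d₂) = N(0.69) = 0.7549
C = 220·0.7967 − 200·0.9928·0.7549 = 175.2740 − 149.8929 = 25.3811

$25.38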